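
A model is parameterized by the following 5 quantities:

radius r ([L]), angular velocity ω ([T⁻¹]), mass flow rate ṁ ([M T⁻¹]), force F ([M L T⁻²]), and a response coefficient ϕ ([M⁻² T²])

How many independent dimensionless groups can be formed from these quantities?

2

There are 5 variables and 3 base dimensions (M, L, T).
The dimension matrix has rank 3.
Independent dimensionless groups: 5 − 3 = 2.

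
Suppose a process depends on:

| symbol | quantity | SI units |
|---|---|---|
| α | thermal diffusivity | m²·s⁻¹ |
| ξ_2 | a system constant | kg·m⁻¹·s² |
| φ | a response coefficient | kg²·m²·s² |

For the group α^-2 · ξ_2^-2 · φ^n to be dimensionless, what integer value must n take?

Balance the M exponent: (2)·n from φ, plus −2·(0) − 2·(1) = -2 from the rest, must sum to zero.
2n − 2 = 0, so n = 1.

1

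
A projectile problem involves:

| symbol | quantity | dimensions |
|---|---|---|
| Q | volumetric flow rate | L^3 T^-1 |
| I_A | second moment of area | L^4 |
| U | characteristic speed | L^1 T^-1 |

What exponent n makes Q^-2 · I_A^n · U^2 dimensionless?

1

Balance the L exponent: (4)·n from I_A, plus −2·(3) + 2·(1) = -4 from the rest, must sum to zero.
4n − 4 = 0, so n = 1.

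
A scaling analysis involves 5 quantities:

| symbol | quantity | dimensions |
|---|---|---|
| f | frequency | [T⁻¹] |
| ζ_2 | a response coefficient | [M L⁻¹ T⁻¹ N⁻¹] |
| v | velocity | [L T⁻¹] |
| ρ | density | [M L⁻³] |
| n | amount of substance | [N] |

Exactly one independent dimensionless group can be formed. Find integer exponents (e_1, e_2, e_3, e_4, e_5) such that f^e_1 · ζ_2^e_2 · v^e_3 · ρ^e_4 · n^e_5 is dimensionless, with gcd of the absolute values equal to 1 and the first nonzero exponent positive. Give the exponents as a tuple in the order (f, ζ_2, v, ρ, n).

M: e_1·(0) + e_2·(1) + e_3·(0) + e_4·(1) + e_5·(0) = 0
L: e_1·(0) + e_2·(-1) + e_3·(1) + e_4·(-3) + e_5·(0) = 0
T: e_1·(-1) + e_2·(-1) + e_3·(-1) + e_4·(0) + e_5·(0) = 0
N: e_1·(0) + e_2·(-1) + e_3·(0) + e_4·(0) + e_5·(1) = 0
Solving this homogeneous linear system for the smallest-integer solution (first nonzero entry positive) gives (1, 1, -2, -1, 1).

(1, 1, -2, -1, 1)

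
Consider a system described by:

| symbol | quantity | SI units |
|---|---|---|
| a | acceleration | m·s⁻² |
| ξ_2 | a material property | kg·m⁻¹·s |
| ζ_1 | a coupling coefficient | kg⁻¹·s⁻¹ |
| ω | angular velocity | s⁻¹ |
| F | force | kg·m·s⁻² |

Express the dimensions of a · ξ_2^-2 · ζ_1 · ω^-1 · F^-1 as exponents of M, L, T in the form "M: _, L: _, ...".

Collect each base-dimension exponent across the product:
  M: (0) − 2·(1) + (-1) − (0) − (1) = -4
  L: (1) − 2·(-1) + (0) − (0) − (1) = 2
  T: (-2) − 2·(1) + (-1) − (-1) − (-2) = -2
So the dimensions are [M⁻⁴ L² T⁻²].

M: -4, L: 2, T: -2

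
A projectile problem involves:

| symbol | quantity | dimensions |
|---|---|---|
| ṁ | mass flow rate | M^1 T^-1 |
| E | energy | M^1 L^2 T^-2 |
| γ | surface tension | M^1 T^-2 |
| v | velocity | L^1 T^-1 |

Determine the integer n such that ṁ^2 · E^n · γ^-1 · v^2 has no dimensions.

Balance the M exponent: (1)·n from E, plus 2·(1) − (1) + 2·(0) = 1 from the rest, must sum to zero.
n + 1 = 0, so n = -1.

-1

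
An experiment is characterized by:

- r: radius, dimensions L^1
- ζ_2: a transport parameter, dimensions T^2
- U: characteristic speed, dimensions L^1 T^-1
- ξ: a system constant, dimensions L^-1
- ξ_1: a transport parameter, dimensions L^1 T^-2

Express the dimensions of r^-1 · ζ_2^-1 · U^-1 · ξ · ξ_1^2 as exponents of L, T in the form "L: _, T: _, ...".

Collect each base-dimension exponent across the product:
  L: −(1) − (0) − (1) + (-1) + 2·(1) = -1
  T: −(0) − (2) − (-1) + (0) + 2·(-2) = -5
So the dimensions are [L⁻¹ T⁻⁵].

L: -1, T: -5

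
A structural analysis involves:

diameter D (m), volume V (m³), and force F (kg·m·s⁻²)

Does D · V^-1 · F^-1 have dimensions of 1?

Sum the exponent of each base dimension across the product:
  M: [D]_M − [V]_M − [F]_M = (0) − (0) − (1) = -1
  L: [D]_L − [V]_L − [F]_L = (1) − (3) − (1) = -3
  T: [D]_T − [V]_T − [F]_T = (0) − (0) − (-2) = 2
Net dimensions [M⁻¹ L⁻³ T²] ≠ [1] — not dimensionless.

no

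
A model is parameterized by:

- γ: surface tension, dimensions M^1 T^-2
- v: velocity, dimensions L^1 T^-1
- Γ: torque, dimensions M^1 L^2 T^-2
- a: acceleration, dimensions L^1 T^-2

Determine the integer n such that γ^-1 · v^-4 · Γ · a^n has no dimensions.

2

Balance the L exponent: (1)·n from a, plus −(0) − 4·(1) + (2) = -2 from the rest, must sum to zero.
n − 2 = 0, so n = 2.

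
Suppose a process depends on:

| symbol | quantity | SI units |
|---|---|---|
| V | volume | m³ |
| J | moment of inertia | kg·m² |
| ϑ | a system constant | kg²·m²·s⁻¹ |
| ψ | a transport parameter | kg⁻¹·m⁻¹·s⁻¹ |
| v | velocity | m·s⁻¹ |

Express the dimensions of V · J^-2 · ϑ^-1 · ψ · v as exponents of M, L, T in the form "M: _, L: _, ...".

M: -5, L: -3, T: -1

Collect each base-dimension exponent across the product:
  M: (0) − 2·(1) − (2) + (-1) + (0) = -5
  L: (3) − 2·(2) − (2) + (-1) + (1) = -3
  T: (0) − 2·(0) − (-1) + (-1) + (-1) = -1
So the dimensions are [M⁻⁵ L⁻³ T⁻¹].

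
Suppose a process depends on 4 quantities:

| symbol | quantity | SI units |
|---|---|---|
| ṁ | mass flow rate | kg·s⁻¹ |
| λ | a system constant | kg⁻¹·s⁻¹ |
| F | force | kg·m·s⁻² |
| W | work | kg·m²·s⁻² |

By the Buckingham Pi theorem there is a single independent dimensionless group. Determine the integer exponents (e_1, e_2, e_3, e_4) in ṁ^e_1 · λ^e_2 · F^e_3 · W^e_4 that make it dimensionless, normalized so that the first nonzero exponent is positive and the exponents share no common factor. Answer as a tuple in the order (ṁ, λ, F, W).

M: e_1·(1) + e_2·(-1) + e_3·(1) + e_4·(1) = 0
L: e_1·(0) + e_2·(0) + e_3·(1) + e_4·(2) = 0
T: e_1·(-1) + e_2·(-1) + e_3·(-2) + e_4·(-2) = 0
Solving this homogeneous linear system for the smallest-integer solution (first nonzero entry positive) gives (3, 1, -4, 2).

(3, 1, -4, 2)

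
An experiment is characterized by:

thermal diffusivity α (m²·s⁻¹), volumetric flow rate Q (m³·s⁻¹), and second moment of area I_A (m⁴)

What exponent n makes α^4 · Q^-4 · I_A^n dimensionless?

1

Balance the L exponent: (4)·n from I_A, plus 4·(2) − 4·(3) = -4 from the rest, must sum to zero.
4n − 4 = 0, so n = 1.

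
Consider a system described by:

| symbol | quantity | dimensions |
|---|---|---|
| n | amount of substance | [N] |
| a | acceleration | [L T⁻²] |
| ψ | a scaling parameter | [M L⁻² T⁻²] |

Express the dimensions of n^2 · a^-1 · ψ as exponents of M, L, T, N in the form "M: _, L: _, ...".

M: 1, L: -3, T: 0, N: 2

Collect each base-dimension exponent across the product:
  M: 2·(0) − (0) + (1) = 1
  L: 2·(0) − (1) + (-2) = -3
  T: 2·(0) − (-2) + (-2) = 0
  N: 2·(1) − (0) + (0) = 2
So the dimensions are [M L⁻³ N²].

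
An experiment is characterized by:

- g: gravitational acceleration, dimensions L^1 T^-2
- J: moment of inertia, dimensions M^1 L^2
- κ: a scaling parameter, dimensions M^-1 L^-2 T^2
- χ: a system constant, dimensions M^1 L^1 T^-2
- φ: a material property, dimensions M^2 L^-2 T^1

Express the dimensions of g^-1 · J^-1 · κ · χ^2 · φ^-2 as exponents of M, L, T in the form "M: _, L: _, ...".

M: -4, L: 1, T: -2

Collect each base-dimension exponent across the product:
  M: −(0) − (1) + (-1) + 2·(1) − 2·(2) = -4
  L: −(1) − (2) + (-2) + 2·(1) − 2·(-2) = 1
  T: −(-2) − (0) + (2) + 2·(-2) − 2·(1) = -2
So the dimensions are [M⁻⁴ L T⁻²].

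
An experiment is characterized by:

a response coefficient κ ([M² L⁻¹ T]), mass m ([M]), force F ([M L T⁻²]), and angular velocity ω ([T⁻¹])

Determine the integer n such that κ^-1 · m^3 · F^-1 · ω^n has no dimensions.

Balance the T exponent: (-1)·n from ω, plus −(1) + 3·(0) − (-2) = 1 from the rest, must sum to zero.
−n + 1 = 0, so n = 1.

1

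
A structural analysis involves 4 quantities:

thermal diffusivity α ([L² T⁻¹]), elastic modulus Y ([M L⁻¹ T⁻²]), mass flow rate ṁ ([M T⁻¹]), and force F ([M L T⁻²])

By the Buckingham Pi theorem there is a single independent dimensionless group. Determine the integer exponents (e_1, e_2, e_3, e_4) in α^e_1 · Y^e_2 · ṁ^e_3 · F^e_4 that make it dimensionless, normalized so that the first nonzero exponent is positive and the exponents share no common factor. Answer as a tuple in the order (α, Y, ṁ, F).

M: e_1·(0) + e_2·(1) + e_3·(1) + e_4·(1) = 0
L: e_1·(2) + e_2·(-1) + e_3·(0) + e_4·(1) = 0
T: e_1·(-1) + e_2·(-2) + e_3·(-1) + e_4·(-2) = 0
Solving this homogeneous linear system for the smallest-integer solution (first nonzero entry positive) gives (2, 1, 2, -3).

(2, 1, 2, -3)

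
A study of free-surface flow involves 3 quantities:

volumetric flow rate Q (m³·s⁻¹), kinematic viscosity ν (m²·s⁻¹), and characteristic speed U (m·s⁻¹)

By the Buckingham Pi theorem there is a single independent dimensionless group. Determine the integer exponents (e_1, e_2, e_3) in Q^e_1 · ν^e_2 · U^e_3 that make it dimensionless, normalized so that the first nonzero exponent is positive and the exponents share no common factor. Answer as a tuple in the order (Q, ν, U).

L: e_1·(3) + e_2·(2) + e_3·(1) = 0
T: e_1·(-1) + e_2·(-1) + e_3·(-1) = 0
Solving this homogeneous linear system for the smallest-integer solution (first nonzero entry positive) gives (1, -2, 1).

(1, -2, 1)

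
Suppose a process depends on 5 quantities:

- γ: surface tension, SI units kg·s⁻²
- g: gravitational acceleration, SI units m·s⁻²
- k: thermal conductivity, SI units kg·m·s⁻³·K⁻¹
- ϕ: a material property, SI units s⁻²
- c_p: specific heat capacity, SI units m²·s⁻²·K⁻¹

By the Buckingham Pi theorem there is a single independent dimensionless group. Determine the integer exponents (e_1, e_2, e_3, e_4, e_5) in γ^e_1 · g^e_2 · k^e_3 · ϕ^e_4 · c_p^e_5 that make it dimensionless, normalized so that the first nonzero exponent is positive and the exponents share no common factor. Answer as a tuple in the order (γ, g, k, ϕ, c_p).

(2, -2, -2, 1, 2)

M: e_1·(1) + e_2·(0) + e_3·(1) + e_4·(0) + e_5·(0) = 0
L: e_1·(0) + e_2·(1) + e_3·(1) + e_4·(0) + e_5·(2) = 0
T: e_1·(-2) + e_2·(-2) + e_3·(-3) + e_4·(-2) + e_5·(-2) = 0
Θ: e_1·(0) + e_2·(0) + e_3·(-1) + e_4·(0) + e_5·(-1) = 0
Solving this homogeneous linear system for the smallest-integer solution (first nonzero entry positive) gives (2, -2, -2, 1, 2).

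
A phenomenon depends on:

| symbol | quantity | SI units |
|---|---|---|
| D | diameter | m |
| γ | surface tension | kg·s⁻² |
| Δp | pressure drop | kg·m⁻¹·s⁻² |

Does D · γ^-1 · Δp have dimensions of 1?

Sum the exponent of each base dimension across the product:
  M: [D]_M − [γ]_M + [Δp]_M = (0) − (1) + (1) = 0
  L: [D]_L − [γ]_L + [Δp]_L = (1) − (0) + (-1) = 0
  T: [D]_T − [γ]_T + [Δp]_T = (0) − (-2) + (-2) = 0
  Θ: [D]_Θ − [γ]_Θ + [Δp]_Θ = (0) − (0) + (0) = 0
All base exponents vanish — dimensionless.

yes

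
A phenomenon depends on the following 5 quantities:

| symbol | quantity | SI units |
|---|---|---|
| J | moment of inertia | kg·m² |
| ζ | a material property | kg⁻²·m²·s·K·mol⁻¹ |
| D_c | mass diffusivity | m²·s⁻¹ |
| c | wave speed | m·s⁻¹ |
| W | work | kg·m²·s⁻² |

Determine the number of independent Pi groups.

1

There are 5 variables and 5 base dimensions (M, L, T, Θ, N).
The dimension matrix has rank 4 (less than 5: the dimension vectors are linearly dependent).
Independent dimensionless groups: 5 − 4 = 1.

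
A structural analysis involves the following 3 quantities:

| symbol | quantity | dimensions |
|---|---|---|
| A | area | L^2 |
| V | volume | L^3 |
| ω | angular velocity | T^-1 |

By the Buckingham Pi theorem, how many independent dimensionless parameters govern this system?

There are 3 variables and 2 base dimensions (L, T).
The dimension matrix has rank 2.
Independent dimensionless groups: 3 − 2 = 1.

1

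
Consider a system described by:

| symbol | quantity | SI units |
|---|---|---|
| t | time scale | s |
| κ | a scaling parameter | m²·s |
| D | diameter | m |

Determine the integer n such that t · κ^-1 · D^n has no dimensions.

Balance the L exponent: (1)·n from D, plus (0) − (2) = -2 from the rest, must sum to zero.
n − 2 = 0, so n = 2.

2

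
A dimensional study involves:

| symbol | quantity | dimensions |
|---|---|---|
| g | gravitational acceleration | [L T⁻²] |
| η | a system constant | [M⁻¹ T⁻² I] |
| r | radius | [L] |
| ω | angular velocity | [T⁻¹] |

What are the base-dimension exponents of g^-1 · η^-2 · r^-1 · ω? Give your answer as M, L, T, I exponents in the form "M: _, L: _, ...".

M: 2, L: -2, T: 5, I: -2

Collect each base-dimension exponent across the product:
  M: −(0) − 2·(-1) − (0) + (0) = 2
  L: −(1) − 2·(0) − (1) + (0) = -2
  T: −(-2) − 2·(-2) − (0) + (-1) = 5
  I: −(0) − 2·(1) − (0) + (0) = -2
So the dimensions are [M² L⁻² T⁵ I⁻²].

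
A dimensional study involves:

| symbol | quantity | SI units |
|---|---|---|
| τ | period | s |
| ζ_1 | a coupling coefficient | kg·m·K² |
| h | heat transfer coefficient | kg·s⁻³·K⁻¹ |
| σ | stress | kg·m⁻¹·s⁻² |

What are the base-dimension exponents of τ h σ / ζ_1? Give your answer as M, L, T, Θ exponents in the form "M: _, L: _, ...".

M: 1, L: -2, T: -4, Θ: -3

Collect each base-dimension exponent across the product:
  M: (0) − (1) + (1) + (1) = 1
  L: (0) − (1) + (0) + (-1) = -2
  T: (1) − (0) + (-3) + (-2) = -4
  Θ: (0) − (2) + (-1) + (0) = -3
So the dimensions are [M L⁻² T⁻⁴ Θ⁻³].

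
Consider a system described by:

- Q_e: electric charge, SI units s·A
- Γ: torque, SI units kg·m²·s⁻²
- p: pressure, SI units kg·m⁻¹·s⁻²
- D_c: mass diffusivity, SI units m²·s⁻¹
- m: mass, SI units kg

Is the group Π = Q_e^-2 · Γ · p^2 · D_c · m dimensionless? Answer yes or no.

Sum the exponent of each base dimension across the product:
  M: −2·[Q_e]_M + [Γ]_M + 2·[p]_M + [D_c]_M + [m]_M = −2·(0) + (1) + 2·(1) + (0) + (1) = 4
  L: −2·[Q_e]_L + [Γ]_L + 2·[p]_L + [D_c]_L + [m]_L = −2·(0) + (2) + 2·(-1) + (2) + (0) = 2
  T: −2·[Q_e]_T + [Γ]_T + 2·[p]_T + [D_c]_T + [m]_T = −2·(1) + (-2) + 2·(-2) + (-1) + (0) = -9
  I: −2·[Q_e]_I + [Γ]_I + 2·[p]_I + [D_c]_I + [m]_I = −2·(1) + (0) + 2·(0) + (0) + (0) = -2
Net dimensions [M⁴ L² T⁻⁹ I⁻²] ≠ [1] — not dimensionless.

no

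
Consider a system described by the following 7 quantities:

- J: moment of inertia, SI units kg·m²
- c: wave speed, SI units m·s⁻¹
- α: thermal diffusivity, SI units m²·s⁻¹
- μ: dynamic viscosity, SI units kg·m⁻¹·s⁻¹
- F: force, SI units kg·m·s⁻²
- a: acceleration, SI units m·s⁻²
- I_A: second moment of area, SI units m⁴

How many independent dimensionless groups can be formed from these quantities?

There are 7 variables and 3 base dimensions (M, L, T).
The dimension matrix has rank 3.
Independent dimensionless groups: 7 − 3 = 4.

4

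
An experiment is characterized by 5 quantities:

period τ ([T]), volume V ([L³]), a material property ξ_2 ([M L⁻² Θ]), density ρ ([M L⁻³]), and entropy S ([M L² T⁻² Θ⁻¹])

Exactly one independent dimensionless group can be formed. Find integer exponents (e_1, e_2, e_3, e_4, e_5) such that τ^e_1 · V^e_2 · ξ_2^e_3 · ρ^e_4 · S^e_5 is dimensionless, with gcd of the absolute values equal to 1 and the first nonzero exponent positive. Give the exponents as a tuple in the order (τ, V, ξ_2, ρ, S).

M: e_1·(0) + e_2·(0) + e_3·(1) + e_4·(1) + e_5·(1) = 0
L: e_1·(0) + e_2·(3) + e_3·(-2) + e_4·(-3) + e_5·(2) = 0
T: e_1·(1) + e_2·(0) + e_3·(0) + e_4·(0) + e_5·(-2) = 0
Θ: e_1·(0) + e_2·(0) + e_3·(1) + e_4·(0) + e_5·(-1) = 0
Solving this homogeneous linear system for the smallest-integer solution (first nonzero entry positive) gives (2, -2, 1, -2, 1).

(2, -2, 1, -2, 1)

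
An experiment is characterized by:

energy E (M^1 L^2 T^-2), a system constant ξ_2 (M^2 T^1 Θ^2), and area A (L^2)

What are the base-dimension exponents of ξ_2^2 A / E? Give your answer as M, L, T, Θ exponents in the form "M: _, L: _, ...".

M: 3, L: 0, T: 4, Θ: 4

Collect each base-dimension exponent across the product:
  M: −(1) + 2·(2) + (0) = 3
  L: −(2) + 2·(0) + (2) = 0
  T: −(-2) + 2·(1) + (0) = 4
  Θ: −(0) + 2·(2) + (0) = 4
So the dimensions are [M³ T⁴ Θ⁴].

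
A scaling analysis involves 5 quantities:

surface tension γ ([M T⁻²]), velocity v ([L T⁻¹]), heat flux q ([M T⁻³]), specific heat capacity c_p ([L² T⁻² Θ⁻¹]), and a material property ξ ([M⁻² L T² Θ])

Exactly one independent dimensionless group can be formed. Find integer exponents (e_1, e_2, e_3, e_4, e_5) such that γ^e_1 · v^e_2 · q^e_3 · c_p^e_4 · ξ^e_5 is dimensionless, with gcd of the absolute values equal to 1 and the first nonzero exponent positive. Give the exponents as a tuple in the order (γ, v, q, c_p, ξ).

M: e_1·(1) + e_2·(0) + e_3·(1) + e_4·(0) + e_5·(-2) = 0
L: e_1·(0) + e_2·(1) + e_3·(0) + e_4·(2) + e_5·(1) = 0
T: e_1·(-2) + e_2·(-1) + e_3·(-3) + e_4·(-2) + e_5·(2) = 0
Θ: e_1·(0) + e_2·(0) + e_3·(0) + e_4·(-1) + e_5·(1) = 0
Solving this homogeneous linear system for the smallest-integer solution (first nonzero entry positive) gives (3, -3, -1, 1, 1).

(3, -3, -1, 1, 1)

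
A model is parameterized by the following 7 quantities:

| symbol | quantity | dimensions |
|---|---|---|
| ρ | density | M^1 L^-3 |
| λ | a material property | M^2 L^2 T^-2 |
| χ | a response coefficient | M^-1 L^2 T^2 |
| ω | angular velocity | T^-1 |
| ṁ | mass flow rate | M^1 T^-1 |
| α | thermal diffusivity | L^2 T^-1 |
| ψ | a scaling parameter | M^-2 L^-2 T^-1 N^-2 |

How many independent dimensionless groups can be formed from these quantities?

3

There are 7 variables and 4 base dimensions (M, L, T, N).
The dimension matrix has rank 4.
Independent dimensionless groups: 7 − 4 = 3.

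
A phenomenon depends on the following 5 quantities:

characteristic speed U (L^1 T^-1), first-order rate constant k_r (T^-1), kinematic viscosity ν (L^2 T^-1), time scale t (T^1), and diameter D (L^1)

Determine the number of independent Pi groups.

3

There are 5 variables and 2 base dimensions (L, T).
The dimension matrix has rank 2.
Independent dimensionless groups: 5 − 2 = 3.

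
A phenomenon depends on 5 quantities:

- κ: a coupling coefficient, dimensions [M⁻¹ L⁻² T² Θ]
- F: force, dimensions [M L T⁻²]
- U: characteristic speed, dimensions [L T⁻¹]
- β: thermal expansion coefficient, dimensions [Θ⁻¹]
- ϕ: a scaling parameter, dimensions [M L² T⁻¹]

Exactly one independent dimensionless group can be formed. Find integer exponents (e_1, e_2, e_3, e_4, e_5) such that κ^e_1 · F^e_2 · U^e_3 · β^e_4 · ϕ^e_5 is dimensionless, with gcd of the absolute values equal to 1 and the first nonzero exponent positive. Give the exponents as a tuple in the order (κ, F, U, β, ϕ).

M: e_1·(-1) + e_2·(1) + e_3·(0) + e_4·(0) + e_5·(1) = 0
L: e_1·(-2) + e_2·(1) + e_3·(1) + e_4·(0) + e_5·(2) = 0
T: e_1·(2) + e_2·(-2) + e_3·(-1) + e_4·(0) + e_5·(-1) = 0
Θ: e_1·(1) + e_2·(0) + e_3·(0) + e_4·(-1) + e_5·(0) = 0
Solving this homogeneous linear system for the smallest-integer solution (first nonzero entry positive) gives (2, 1, 1, 2, 1).

(2, 1, 1, 2, 1)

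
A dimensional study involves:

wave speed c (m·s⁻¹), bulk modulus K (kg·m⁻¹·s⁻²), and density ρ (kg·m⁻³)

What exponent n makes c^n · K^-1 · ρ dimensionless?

Balance the L exponent: (1)·n from c, plus −(-1) + (-3) = -2 from the rest, must sum to zero.
n − 2 = 0, so n = 2.

2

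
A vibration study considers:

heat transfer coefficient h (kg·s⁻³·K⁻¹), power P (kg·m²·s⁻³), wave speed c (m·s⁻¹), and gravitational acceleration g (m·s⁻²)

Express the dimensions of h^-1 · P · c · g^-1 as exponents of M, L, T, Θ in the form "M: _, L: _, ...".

Collect each base-dimension exponent across the product:
  M: −(1) + (1) + (0) − (0) = 0
  L: −(0) + (2) + (1) − (1) = 2
  T: −(-3) + (-3) + (-1) − (-2) = 1
  Θ: −(-1) + (0) + (0) − (0) = 1
So the dimensions are [L² T Θ].

M: 0, L: 2, T: 1, Θ: 1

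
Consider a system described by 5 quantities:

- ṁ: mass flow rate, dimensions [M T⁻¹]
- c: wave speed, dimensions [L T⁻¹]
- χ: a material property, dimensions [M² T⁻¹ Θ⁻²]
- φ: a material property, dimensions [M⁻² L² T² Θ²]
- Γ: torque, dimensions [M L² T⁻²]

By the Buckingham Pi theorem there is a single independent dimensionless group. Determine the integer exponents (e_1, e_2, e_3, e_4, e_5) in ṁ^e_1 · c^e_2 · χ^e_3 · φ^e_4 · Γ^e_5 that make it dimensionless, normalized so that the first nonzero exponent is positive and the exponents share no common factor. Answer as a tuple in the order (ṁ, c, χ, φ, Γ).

(3, 4, 1, 1, -3)

M: e_1·(1) + e_2·(0) + e_3·(2) + e_4·(-2) + e_5·(1) = 0
L: e_1·(0) + e_2·(1) + e_3·(0) + e_4·(2) + e_5·(2) = 0
T: e_1·(-1) + e_2·(-1) + e_3·(-1) + e_4·(2) + e_5·(-2) = 0
Θ: e_1·(0) + e_2·(0) + e_3·(-2) + e_4·(2) + e_5·(0) = 0
Solving this homogeneous linear system for the smallest-integer solution (first nonzero entry positive) gives (3, 4, 1, 1, -3).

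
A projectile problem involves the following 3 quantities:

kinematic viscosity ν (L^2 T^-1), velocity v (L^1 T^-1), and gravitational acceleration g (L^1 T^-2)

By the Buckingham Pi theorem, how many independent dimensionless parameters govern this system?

There are 3 variables and 2 base dimensions (L, T).
The dimension matrix has rank 2.
Independent dimensionless groups: 3 − 2 = 1.

1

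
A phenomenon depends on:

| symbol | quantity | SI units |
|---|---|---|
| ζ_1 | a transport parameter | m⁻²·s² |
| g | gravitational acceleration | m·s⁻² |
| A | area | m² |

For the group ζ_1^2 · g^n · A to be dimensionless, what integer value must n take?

Balance the L exponent: (1)·n from g, plus 2·(-2) + (2) = -2 from the rest, must sum to zero.
n − 2 = 0, so n = 2.

2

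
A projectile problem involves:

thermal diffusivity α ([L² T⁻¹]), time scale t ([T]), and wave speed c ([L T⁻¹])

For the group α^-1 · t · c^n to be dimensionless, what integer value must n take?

Balance the L exponent: (1)·n from c, plus −(2) + (0) = -2 from the rest, must sum to zero.
n − 2 = 0, so n = 2.

2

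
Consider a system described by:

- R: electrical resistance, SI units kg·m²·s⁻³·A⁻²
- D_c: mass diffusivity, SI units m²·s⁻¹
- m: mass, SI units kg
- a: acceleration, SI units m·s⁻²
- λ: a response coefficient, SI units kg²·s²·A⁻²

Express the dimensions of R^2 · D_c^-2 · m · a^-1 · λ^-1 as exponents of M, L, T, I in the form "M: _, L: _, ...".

M: 1, L: -1, T: -4, I: -2

Collect each base-dimension exponent across the product:
  M: 2·(1) − 2·(0) + (1) − (0) − (2) = 1
  L: 2·(2) − 2·(2) + (0) − (1) − (0) = -1
  T: 2·(-3) − 2·(-1) + (0) − (-2) − (2) = -4
  I: 2·(-2) − 2·(0) + (0) − (0) − (-2) = -2
So the dimensions are [M L⁻¹ T⁻⁴ I⁻²].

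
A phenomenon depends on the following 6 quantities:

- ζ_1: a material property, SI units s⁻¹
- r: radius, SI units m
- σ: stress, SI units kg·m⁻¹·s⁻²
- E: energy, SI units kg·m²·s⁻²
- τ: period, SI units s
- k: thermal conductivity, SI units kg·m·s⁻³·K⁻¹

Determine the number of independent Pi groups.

There are 6 variables and 4 base dimensions (M, L, T, Θ).
The dimension matrix has rank 4.
Independent dimensionless groups: 6 − 4 = 2.

2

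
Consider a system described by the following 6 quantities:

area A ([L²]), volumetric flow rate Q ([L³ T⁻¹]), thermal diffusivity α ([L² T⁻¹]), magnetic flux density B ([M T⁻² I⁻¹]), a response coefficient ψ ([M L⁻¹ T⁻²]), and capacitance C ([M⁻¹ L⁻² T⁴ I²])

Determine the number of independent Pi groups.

2

There are 6 variables and 4 base dimensions (M, L, T, I).
The dimension matrix has rank 4.
Independent dimensionless groups: 6 − 4 = 2.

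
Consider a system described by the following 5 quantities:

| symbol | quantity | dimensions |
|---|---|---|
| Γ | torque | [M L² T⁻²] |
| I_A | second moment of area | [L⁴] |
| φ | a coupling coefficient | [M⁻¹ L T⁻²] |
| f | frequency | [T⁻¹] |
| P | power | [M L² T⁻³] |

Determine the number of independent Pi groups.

There are 5 variables and 3 base dimensions (M, L, T).
The dimension matrix has rank 3.
Independent dimensionless groups: 5 − 3 = 2.

2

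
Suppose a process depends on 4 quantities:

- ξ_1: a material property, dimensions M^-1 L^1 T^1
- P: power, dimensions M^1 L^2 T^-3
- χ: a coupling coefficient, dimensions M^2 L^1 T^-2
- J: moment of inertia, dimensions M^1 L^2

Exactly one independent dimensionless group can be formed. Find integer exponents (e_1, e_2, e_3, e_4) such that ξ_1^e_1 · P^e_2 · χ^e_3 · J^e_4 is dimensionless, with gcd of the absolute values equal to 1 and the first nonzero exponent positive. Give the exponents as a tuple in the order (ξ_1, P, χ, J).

M: e_1·(-1) + e_2·(1) + e_3·(2) + e_4·(1) = 0
L: e_1·(1) + e_2·(2) + e_3·(1) + e_4·(2) = 0
T: e_1·(1) + e_2·(-3) + e_3·(-2) + e_4·(0) = 0
Solving this homogeneous linear system for the smallest-integer solution (first nonzero entry positive) gives (3, -1, 3, -2).

(3, -1, 3, -2)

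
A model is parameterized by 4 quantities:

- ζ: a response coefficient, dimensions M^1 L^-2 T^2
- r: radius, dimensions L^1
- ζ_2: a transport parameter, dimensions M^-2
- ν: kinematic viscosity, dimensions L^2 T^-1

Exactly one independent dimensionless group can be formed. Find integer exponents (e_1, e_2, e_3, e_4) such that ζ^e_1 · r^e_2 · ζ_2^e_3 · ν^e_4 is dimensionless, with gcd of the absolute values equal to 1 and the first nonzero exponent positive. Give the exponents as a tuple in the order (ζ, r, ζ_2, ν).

M: e_1·(1) + e_2·(0) + e_3·(-2) + e_4·(0) = 0
L: e_1·(-2) + e_2·(1) + e_3·(0) + e_4·(2) = 0
T: e_1·(2) + e_2·(0) + e_3·(0) + e_4·(-1) = 0
Solving this homogeneous linear system for the smallest-integer solution (first nonzero entry positive) gives (2, -4, 1, 4).

(2, -4, 1, 4)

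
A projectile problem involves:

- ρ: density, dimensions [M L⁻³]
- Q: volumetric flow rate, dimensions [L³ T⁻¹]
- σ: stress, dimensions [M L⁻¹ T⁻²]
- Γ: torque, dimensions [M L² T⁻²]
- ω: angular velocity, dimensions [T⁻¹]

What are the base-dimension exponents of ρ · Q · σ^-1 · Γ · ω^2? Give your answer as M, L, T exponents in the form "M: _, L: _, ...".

Collect each base-dimension exponent across the product:
  M: (1) + (0) − (1) + (1) + 2·(0) = 1
  L: (-3) + (3) − (-1) + (2) + 2·(0) = 3
  T: (0) + (-1) − (-2) + (-2) + 2·(-1) = -3
So the dimensions are [M L³ T⁻³].

M: 1, L: 3, T: -3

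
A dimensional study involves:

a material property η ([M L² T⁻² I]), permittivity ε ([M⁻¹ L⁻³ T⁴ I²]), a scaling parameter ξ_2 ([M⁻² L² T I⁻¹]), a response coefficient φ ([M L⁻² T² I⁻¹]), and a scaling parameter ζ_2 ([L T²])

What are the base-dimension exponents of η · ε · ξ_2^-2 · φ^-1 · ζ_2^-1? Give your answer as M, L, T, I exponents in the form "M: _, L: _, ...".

M: 3, L: -4, T: -4, I: 6

Collect each base-dimension exponent across the product:
  M: (1) + (-1) − 2·(-2) − (1) − (0) = 3
  L: (2) + (-3) − 2·(2) − (-2) − (1) = -4
  T: (-2) + (4) − 2·(1) − (2) − (2) = -4
  I: (1) + (2) − 2·(-1) − (-1) − (0) = 6
So the dimensions are [M³ L⁻⁴ T⁻⁴ I⁶].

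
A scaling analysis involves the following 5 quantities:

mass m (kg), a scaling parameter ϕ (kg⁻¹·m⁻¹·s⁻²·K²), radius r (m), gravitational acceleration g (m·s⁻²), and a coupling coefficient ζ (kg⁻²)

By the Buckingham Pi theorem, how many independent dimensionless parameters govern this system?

There are 5 variables and 4 base dimensions (M, L, T, Θ).
The dimension matrix has rank 4.
Independent dimensionless groups: 5 − 4 = 1.

1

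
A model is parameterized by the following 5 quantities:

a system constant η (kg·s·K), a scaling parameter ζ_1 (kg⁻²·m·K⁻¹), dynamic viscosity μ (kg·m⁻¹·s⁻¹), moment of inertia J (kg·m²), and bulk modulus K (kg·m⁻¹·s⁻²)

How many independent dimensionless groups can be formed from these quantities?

1

There are 5 variables and 4 base dimensions (M, L, T, Θ).
The dimension matrix has rank 4.
Independent dimensionless groups: 5 − 4 = 1.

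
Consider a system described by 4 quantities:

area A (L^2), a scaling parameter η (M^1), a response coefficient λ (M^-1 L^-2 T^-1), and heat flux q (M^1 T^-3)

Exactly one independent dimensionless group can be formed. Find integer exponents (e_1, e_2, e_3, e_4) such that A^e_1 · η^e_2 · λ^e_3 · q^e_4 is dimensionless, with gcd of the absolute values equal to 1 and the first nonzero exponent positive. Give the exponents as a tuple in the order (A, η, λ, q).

M: e_1·(0) + e_2·(1) + e_3·(-1) + e_4·(1) = 0
L: e_1·(2) + e_2·(0) + e_3·(-2) + e_4·(0) = 0
T: e_1·(0) + e_2·(0) + e_3·(-1) + e_4·(-3) = 0
Solving this homogeneous linear system for the smallest-integer solution (first nonzero entry positive) gives (3, 4, 3, -1).

(3, 4, 3, -1)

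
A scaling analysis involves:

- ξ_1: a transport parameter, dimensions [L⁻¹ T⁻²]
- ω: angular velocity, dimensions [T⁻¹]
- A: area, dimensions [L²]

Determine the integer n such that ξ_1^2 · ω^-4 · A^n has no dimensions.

1

Balance the L exponent: (2)·n from A, plus 2·(-1) − 4·(0) = -2 from the rest, must sum to zero.
2n − 2 = 0, so n = 1.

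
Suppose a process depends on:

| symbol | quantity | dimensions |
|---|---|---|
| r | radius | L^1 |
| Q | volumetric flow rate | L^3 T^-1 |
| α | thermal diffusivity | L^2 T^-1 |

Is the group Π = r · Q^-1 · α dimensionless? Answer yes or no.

yes

Sum the exponent of each base dimension across the product:
  M: [r]_M − [Q]_M + [α]_M = (0) − (0) + (0) = 0
  L: [r]_L − [Q]_L + [α]_L = (1) − (3) + (2) = 0
  T: [r]_T − [Q]_T + [α]_T = (0) − (-1) + (-1) = 0
All base exponents vanish — dimensionless.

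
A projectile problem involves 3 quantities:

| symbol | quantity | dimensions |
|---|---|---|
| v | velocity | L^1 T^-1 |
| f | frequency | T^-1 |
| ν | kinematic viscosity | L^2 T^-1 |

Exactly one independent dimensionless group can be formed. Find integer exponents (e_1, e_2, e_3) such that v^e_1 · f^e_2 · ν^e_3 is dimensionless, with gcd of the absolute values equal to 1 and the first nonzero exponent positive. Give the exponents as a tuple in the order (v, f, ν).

L: e_1·(1) + e_2·(0) + e_3·(2) = 0
T: e_1·(-1) + e_2·(-1) + e_3·(-1) = 0
Solving this homogeneous linear system for the smallest-integer solution (first nonzero entry positive) gives (2, -1, -1).

(2, -1, -1)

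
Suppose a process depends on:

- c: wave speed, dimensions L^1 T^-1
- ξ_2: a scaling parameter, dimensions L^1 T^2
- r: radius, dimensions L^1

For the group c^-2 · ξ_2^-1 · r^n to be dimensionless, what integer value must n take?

Balance the L exponent: (1)·n from r, plus −2·(1) − (1) = -3 from the rest, must sum to zero.
n − 3 = 0, so n = 3.

3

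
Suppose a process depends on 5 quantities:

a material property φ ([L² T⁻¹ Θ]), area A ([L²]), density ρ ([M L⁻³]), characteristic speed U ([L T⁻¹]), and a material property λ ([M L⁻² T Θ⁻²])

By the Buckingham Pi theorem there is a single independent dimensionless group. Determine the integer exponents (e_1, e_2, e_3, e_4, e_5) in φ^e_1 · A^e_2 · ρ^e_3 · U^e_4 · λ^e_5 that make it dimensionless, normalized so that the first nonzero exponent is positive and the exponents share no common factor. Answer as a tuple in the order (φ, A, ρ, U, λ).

M: e_1·(0) + e_2·(0) + e_3·(1) + e_4·(0) + e_5·(1) = 0
L: e_1·(2) + e_2·(2) + e_3·(-3) + e_4·(1) + e_5·(-2) = 0
T: e_1·(-1) + e_2·(0) + e_3·(0) + e_4·(-1) + e_5·(1) = 0
Θ: e_1·(1) + e_2·(0) + e_3·(0) + e_4·(0) + e_5·(-2) = 0
Solving this homogeneous linear system for the smallest-integer solution (first nonzero entry positive) gives (2, -2, -1, -1, 1).

(2, -2, -1, -1, 1)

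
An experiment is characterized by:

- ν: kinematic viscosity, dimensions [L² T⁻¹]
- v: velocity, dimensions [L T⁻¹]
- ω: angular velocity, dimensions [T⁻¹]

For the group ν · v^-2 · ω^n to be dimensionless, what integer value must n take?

Balance the T exponent: (-1)·n from ω, plus (-1) − 2·(-1) = 1 from the rest, must sum to zero.
−n + 1 = 0, so n = 1.

1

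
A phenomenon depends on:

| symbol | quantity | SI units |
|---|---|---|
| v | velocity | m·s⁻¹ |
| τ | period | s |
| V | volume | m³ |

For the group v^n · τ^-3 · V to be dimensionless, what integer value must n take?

Balance the L exponent: (1)·n from v, plus −3·(0) + (3) = 3 from the rest, must sum to zero.
n + 3 = 0, so n = -3.

-3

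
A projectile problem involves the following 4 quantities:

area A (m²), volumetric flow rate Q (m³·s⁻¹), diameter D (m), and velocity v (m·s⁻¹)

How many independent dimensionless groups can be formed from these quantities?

There are 4 variables and 2 base dimensions (L, T).
The dimension matrix has rank 2.
Independent dimensionless groups: 4 − 2 = 2.

2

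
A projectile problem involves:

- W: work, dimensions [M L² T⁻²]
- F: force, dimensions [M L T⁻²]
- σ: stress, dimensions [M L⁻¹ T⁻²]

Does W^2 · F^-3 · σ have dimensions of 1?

Sum the exponent of each base dimension across the product:
  M: 2·[W]_M − 3·[F]_M + [σ]_M = 2·(1) − 3·(1) + (1) = 0
  L: 2·[W]_L − 3·[F]_L + [σ]_L = 2·(2) − 3·(1) + (-1) = 0
  T: 2·[W]_T − 3·[F]_T + [σ]_T = 2·(-2) − 3·(-2) + (-2) = 0
All base exponents vanish — dimensionless.

yes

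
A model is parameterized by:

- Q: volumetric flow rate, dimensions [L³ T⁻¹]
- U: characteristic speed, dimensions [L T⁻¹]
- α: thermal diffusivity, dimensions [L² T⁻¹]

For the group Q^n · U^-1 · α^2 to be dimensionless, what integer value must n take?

Balance the L exponent: (3)·n from Q, plus −(1) + 2·(2) = 3 from the rest, must sum to zero.
3n + 3 = 0, so n = -1.

-1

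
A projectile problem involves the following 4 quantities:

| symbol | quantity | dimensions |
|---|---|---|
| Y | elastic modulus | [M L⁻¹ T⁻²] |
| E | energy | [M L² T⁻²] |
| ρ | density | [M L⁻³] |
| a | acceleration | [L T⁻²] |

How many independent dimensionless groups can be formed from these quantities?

1

There are 4 variables and 3 base dimensions (M, L, T).
The dimension matrix has rank 3.
Independent dimensionless groups: 4 − 3 = 1.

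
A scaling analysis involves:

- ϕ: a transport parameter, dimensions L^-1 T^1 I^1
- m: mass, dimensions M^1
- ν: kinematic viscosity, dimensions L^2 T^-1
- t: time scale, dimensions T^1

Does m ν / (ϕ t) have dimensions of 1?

no

Sum the exponent of each base dimension across the product:
  M: −[ϕ]_M + [m]_M + [ν]_M − [t]_M = −(0) + (1) + (0) − (0) = 1
  L: −[ϕ]_L + [m]_L + [ν]_L − [t]_L = −(-1) + (0) + (2) − (0) = 3
  T: −[ϕ]_T + [m]_T + [ν]_T − [t]_T = −(1) + (0) + (-1) − (1) = -3
  I: −[ϕ]_I + [m]_I + [ν]_I − [t]_I = −(1) + (0) + (0) − (0) = -1
Net dimensions [M L³ T⁻³ I⁻¹] ≠ [1] — not dimensionless.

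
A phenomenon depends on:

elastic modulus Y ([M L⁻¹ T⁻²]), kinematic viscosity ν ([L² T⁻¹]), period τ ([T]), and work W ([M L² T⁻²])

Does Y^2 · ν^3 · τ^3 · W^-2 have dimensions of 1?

yes

Sum the exponent of each base dimension across the product:
  M: 2·[Y]_M + 3·[ν]_M + 3·[τ]_M − 2·[W]_M = 2·(1) + 3·(0) + 3·(0) − 2·(1) = 0
  L: 2·[Y]_L + 3·[ν]_L + 3·[τ]_L − 2·[W]_L = 2·(-1) + 3·(2) + 3·(0) − 2·(2) = 0
  T: 2·[Y]_T + 3·[ν]_T + 3·[τ]_T − 2·[W]_T = 2·(-2) + 3·(-1) + 3·(1) − 2·(-2) = 0
All base exponents vanish — dimensionless.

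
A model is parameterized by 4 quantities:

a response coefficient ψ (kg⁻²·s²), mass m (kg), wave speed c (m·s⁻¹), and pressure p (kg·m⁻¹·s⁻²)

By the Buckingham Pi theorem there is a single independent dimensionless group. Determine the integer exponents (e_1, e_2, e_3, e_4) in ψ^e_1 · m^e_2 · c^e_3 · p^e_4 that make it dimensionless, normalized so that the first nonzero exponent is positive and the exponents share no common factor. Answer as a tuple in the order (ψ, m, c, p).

M: e_1·(-2) + e_2·(1) + e_3·(0) + e_4·(1) = 0
L: e_1·(0) + e_2·(0) + e_3·(1) + e_4·(-1) = 0
T: e_1·(2) + e_2·(0) + e_3·(-1) + e_4·(-2) = 0
Solving this homogeneous linear system for the smallest-integer solution (first nonzero entry positive) gives (3, 4, 2, 2).

(3, 4, 2, 2)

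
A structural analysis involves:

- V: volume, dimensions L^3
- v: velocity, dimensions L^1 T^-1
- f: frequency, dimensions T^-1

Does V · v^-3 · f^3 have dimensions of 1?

yes

Sum the exponent of each base dimension across the product:
  L: [V]_L − 3·[v]_L + 3·[f]_L = (3) − 3·(1) + 3·(0) = 0
  T: [V]_T − 3·[v]_T + 3·[f]_T = (0) − 3·(-1) + 3·(-1) = 0
All base exponents vanish — dimensionless.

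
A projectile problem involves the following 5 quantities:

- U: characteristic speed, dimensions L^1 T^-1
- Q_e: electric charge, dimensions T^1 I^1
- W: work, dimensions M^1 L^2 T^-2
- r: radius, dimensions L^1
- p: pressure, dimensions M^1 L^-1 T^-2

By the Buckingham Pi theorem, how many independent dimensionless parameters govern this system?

There are 5 variables and 4 base dimensions (M, L, T, I).
The dimension matrix has rank 4.
Independent dimensionless groups: 5 − 4 = 1.

1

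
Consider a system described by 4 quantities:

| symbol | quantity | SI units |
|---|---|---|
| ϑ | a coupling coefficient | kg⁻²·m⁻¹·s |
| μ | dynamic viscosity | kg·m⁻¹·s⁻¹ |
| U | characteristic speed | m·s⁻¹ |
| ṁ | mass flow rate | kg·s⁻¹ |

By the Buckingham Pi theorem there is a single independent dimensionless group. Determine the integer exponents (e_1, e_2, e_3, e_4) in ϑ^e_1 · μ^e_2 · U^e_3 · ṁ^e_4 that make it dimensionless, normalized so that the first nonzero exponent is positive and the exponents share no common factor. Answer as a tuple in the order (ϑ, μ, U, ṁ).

M: e_1·(-2) + e_2·(1) + e_3·(0) + e_4·(1) = 0
L: e_1·(-1) + e_2·(-1) + e_3·(1) + e_4·(0) = 0
T: e_1·(1) + e_2·(-1) + e_3·(-1) + e_4·(-1) = 0
Solving this homogeneous linear system for the smallest-integer solution (first nonzero entry positive) gives (1, -2, -1, 4).

(1, -2, -1, 4)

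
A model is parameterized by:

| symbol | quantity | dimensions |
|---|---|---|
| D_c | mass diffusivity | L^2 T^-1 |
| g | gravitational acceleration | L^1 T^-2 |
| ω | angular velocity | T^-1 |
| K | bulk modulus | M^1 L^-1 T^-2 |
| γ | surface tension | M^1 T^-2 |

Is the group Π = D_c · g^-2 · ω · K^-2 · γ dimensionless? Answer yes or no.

Sum the exponent of each base dimension across the product:
  M: [D_c]_M − 2·[g]_M + [ω]_M − 2·[K]_M + [γ]_M = (0) − 2·(0) + (0) − 2·(1) + (1) = -1
  L: [D_c]_L − 2·[g]_L + [ω]_L − 2·[K]_L + [γ]_L = (2) − 2·(1) + (0) − 2·(-1) + (0) = 2
  T: [D_c]_T − 2·[g]_T + [ω]_T − 2·[K]_T + [γ]_T = (-1) − 2·(-2) + (-1) − 2·(-2) + (-2) = 4
Net dimensions [M⁻¹ L² T⁴] ≠ [1] — not dimensionless.

no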